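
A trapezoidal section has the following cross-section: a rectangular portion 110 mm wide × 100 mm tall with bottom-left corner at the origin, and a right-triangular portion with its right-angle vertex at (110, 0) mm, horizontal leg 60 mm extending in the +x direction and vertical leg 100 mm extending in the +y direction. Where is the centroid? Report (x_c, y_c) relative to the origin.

rectangular portion: A = 110 × 100 = 11000.00, centroid at (55.00, 50.00).
triangular portion: A = ½·60·100 = 3000.00, centroid at (130.00, 33.33).
ΣA = 14000.00 mm², ΣAx_c = 995000.00 mm³, ΣAy_c = 650000.00 mm³.
x_c = 995000.00/14000.00 = 71.07 mm; y_c = 650000.00/14000.00 = 46.43 mm.

x_c = 71.07 mm, y_c = 46.43 mm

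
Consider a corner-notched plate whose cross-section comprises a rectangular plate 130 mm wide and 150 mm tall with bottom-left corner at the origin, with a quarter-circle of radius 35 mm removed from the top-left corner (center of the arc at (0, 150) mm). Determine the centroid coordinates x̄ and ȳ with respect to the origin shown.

plate: A = 130 × 150 = 19500.00, centroid at (65.00, 75.00).
removed quarter-circle: A = −¼π·35² = -962.11, centroid at (14.85, 135.15).
ΣA = 18537.89 mm²
ΣAx̄ = (19500.00)(65.00) + (-962.11)(14.85) = 1253208.33 mm³
ΣAȳ = (19500.00)(75.00) + (-962.11)(135.15) = 1332474.75 mm³
x̄ = 1253208.33 / 18537.89 = 67.60 mm
ȳ = 1332474.75 / 18537.89 = 71.88 mm

x̄ = 67.60 mm, ȳ = 71.88 mm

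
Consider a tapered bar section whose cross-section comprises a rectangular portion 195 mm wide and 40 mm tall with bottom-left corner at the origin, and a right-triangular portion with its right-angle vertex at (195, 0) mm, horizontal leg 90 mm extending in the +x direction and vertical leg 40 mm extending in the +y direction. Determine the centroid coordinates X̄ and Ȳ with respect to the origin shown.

X̄ = 121.41 mm, Ȳ = 18.75 mm

rectangular portion: A = 195 × 40 = 7800.00, centroid at (97.50, 20.00).
triangular portion: A = ½·90·40 = 1800.00, centroid at (225.00, 13.33).
ΣA = 9600.00 mm², ΣAX̄ = 1165500.00 mm³, ΣAȲ = 180000.00 mm³.
X̄ = 1165500.00/9600.00 = 121.41 mm; Ȳ = 180000.00/9600.00 = 18.75 mm.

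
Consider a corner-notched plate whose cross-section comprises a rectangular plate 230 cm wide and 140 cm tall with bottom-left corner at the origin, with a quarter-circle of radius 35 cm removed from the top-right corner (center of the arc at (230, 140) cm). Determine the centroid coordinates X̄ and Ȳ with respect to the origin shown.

X̄ = 111.92 cm, Ȳ = 68.30 cm

plate: A = 230 × 140 = 32200.00, centroid at (115.00, 70.00).
removed quarter-circle: A = −¼π·35² = -962.11, centroid at (215.15, 125.15).
ΣA = 31237.89 cm², ΣAX̄ = 3496005.73 cm³, ΣAȲ = 2133595.88 cm³.
X̄ = 3496005.73/31237.89 = 111.92 cm; Ȳ = 2133595.88/31237.89 = 68.30 cm.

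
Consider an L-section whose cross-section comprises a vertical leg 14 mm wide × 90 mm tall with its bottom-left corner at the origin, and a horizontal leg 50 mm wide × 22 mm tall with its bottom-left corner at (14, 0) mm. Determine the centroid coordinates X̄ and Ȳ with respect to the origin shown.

vertical leg: A = 14 × 90 = 1260.00, centroid at (7.00, 45.00).
horizontal leg: A = 50 × 22 = 1100.00, centroid at (39.00, 11.00).
ΣA = 2360.00 mm²
ΣAX̄ = (1260.00)(7.00) + (1100.00)(39.00) = 51720.00 mm³
ΣAȲ = (1260.00)(45.00) + (1100.00)(11.00) = 68800.00 mm³
X̄ = 51720.00 / 2360.00 = 21.92 mm
Ȳ = 68800.00 / 2360.00 = 29.15 mm

X̄ = 21.92 mm, Ȳ = 29.15 mm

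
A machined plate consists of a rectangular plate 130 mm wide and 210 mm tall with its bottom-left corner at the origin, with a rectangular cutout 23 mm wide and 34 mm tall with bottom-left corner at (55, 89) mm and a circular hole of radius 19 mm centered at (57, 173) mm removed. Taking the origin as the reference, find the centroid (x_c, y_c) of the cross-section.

plate: A = 130 × 210 = 27300.00, centroid at (65.00, 105.00).
hole 1: A = −(23 × 34) = -782.00, centroid at (66.50, 106.00).
hole 2: A = −π·19² = -1134.11, centroid at (57.00, 173.00).
ΣA = 25383.89 mm²
ΣAx_c = (27300.00)(65.00) + (-782.00)(66.50) + (-1134.11)(57.00) = 1657852.45 mm³
ΣAy_c = (27300.00)(105.00) + (-782.00)(106.00) + (-1134.11)(173.00) = 2587406.11 mm³
x_c = 1657852.45 / 25383.89 = 65.31 mm
y_c = 2587406.11 / 25383.89 = 101.93 mm

x_c = 65.31 mm, y_c = 101.93 mm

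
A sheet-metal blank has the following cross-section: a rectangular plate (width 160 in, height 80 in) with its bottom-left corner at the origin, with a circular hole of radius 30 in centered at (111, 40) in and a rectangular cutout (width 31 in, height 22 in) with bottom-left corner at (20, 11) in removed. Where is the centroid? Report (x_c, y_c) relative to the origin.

x_c = 73.83 in, y_c = 41.32 in

plate: A = 160 × 80 = 12800.00, centroid at (80.00, 40.00).
hole 1: A = −π·30² = -2827.43, centroid at (111.00, 40.00).
hole 2: A = −(31 × 22) = -682.00, centroid at (35.50, 22.00).
ΣA = 9290.57 in²
ΣAx_c = (12800.00)(80.00) + (-2827.43)(111.00) + (-682.00)(35.50) = 685943.89 in³
ΣAy_c = (12800.00)(40.00) + (-2827.43)(40.00) + (-682.00)(22.00) = 383898.66 in³
x_c = 685943.89 / 9290.57 = 73.83 in
y_c = 383898.66 / 9290.57 = 41.32 in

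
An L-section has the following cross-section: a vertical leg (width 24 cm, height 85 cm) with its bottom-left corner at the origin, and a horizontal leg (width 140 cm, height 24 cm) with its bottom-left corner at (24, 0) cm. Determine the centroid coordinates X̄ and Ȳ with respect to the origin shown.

X̄ = 63.02 cm, Ȳ = 23.52 cm

vertical leg: A = 24 × 85 = 2040.00, centroid at (12.00, 42.50).
horizontal leg: A = 140 × 24 = 3360.00, centroid at (94.00, 12.00).
ΣA = 5400.00 cm², ΣAX̄ = 340320.00 cm³, ΣAȲ = 127020.00 cm³.
X̄ = 340320.00/5400.00 = 63.02 cm; Ȳ = 127020.00/5400.00 = 23.52 cm.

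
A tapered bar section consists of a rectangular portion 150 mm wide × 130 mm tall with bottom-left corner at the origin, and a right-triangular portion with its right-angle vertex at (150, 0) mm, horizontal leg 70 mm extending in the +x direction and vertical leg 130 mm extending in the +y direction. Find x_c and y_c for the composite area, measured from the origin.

x_c = 93.60 mm, y_c = 60.90 mm

rectangular portion: A = 150 × 130 = 19500.00, centroid at (75.00, 65.00).
triangular portion: A = ½·70·130 = 4550.00, centroid at (173.33, 43.33).
ΣA = 24050.00 mm², ΣAx_c = 2251166.67 mm³, ΣAy_c = 1464666.67 mm³.
x_c = 2251166.67/24050.00 = 93.60 mm; y_c = 1464666.67/24050.00 = 60.90 mm.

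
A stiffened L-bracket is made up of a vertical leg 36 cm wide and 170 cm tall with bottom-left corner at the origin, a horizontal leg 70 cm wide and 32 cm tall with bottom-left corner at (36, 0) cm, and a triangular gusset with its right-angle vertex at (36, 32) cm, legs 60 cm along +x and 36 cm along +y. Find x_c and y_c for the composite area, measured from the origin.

x_c = 34.92 cm, y_c = 63.94 cm

Part | A | x̄ᵢ | ȳᵢ | A·x̄ᵢ | A·ȳᵢ
vertical leg | 6120.00 | 18.00 | 85.00 | 110160.00 | 520200.00
horizontal leg | 2240.00 | 71.00 | 16.00 | 159040.00 | 35840.00
gusset | 1080.00 | 56.00 | 44.00 | 60480.00 | 47520.00
Σ | 9440.00 |  |  | 329680.00 | 603560.00
x_c = 329680.00 / 9440.00 = 34.92 cm
y_c = 603560.00 / 9440.00 = 63.94 cm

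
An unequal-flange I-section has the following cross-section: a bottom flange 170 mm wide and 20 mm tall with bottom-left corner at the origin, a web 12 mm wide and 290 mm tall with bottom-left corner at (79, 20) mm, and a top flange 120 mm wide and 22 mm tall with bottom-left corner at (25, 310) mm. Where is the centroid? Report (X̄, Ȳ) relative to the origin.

bottom flange: A = 170 × 20 = 3400.00, centroid at (85.00, 10.00).
web: A = 12 × 290 = 3480.00, centroid at (85.00, 165.00).
top flange: A = 120 × 22 = 2640.00, centroid at (85.00, 321.00).
ΣA = 9520.00 mm², ΣAX̄ = 809200.00 mm³, ΣAȲ = 1455640.00 mm³.
X̄ = 809200.00/9520.00 = 85.00 mm; Ȳ = 1455640.00/9520.00 = 152.90 mm.

X̄ = 85.00 mm, Ȳ = 152.90 mm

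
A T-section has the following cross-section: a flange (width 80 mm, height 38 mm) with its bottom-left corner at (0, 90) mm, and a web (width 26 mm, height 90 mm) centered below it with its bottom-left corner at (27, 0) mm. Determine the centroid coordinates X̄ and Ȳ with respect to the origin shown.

X̄ = 40.00 mm, Ȳ = 81.16 mm

web: A = 26 × 90 = 2340.00, centroid at (40.00, 45.00).
flange: A = 80 × 38 = 3040.00, centroid at (40.00, 109.00).
ΣA = 5380.00 mm²
ΣAX̄ = (2340.00)(40.00) + (3040.00)(40.00) = 215200.00 mm³
ΣAȲ = (2340.00)(45.00) + (3040.00)(109.00) = 436660.00 mm³
X̄ = 215200.00 / 5380.00 = 40.00 mm
Ȳ = 436660.00 / 5380.00 = 81.16 mm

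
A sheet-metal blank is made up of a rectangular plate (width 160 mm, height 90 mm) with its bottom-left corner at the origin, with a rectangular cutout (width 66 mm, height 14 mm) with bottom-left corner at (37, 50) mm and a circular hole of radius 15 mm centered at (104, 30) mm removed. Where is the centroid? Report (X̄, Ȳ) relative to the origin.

X̄ = 79.40 mm, Ȳ = 44.96 mm

plate: A = 160 × 90 = 14400.00, centroid at (80.00, 45.00).
hole 1: A = −(66 × 14) = -924.00, centroid at (70.00, 57.00).
hole 2: A = −π·15² = -706.86, centroid at (104.00, 30.00).
ΣA = 12769.14 mm², ΣAX̄ = 1013806.73 mm³, ΣAȲ = 574126.25 mm³.
X̄ = 1013806.73/12769.14 = 79.40 mm; Ȳ = 574126.25/12769.14 = 44.96 mm.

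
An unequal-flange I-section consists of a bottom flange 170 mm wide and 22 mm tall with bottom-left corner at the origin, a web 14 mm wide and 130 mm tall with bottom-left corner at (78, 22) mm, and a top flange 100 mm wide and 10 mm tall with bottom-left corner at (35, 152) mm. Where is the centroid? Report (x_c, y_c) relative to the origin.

bottom flange: A = 170 × 22 = 3740.00, centroid at (85.00, 11.00).
web: A = 14 × 130 = 1820.00, centroid at (85.00, 87.00).
top flange: A = 100 × 10 = 1000.00, centroid at (85.00, 157.00).
ΣA = 6560.00 mm², ΣAx_c = 557600.00 mm³, ΣAy_c = 356480.00 mm³.
x_c = 557600.00/6560.00 = 85.00 mm; y_c = 356480.00/6560.00 = 54.34 mm.

x_c = 85.00 mm, y_c = 54.34 mm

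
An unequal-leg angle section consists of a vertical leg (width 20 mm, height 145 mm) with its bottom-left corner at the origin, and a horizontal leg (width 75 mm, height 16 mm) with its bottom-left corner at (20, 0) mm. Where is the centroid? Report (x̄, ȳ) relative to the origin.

x̄ = 23.90 mm, ȳ = 53.62 mm

Part | A | x̄ᵢ | ȳᵢ | A·x̄ᵢ | A·ȳᵢ
vertical leg | 2900.00 | 10.00 | 72.50 | 29000.00 | 210250.00
horizontal leg | 1200.00 | 57.50 | 8.00 | 69000.00 | 9600.00
Σ | 4100.00 |  |  | 98000.00 | 219850.00
x̄ = 98000.00 / 4100.00 = 23.90 mm
ȳ = 219850.00 / 4100.00 = 53.62 mm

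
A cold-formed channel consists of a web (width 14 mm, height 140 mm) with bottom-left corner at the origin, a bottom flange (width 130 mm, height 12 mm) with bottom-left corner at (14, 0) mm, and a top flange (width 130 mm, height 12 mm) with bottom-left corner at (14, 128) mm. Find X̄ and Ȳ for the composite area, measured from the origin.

X̄ = 51.22 mm, Ȳ = 70.00 mm

web: A = 14 × 140 = 1960.00, centroid at (7.00, 70.00).
bottom flange: A = 130 × 12 = 1560.00, centroid at (79.00, 6.00).
top flange: A = 130 × 12 = 1560.00, centroid at (79.00, 134.00).
ΣA = 5080.00 mm², ΣAX̄ = 260200.00 mm³, ΣAȲ = 355600.00 mm³.
X̄ = 260200.00/5080.00 = 51.22 mm; Ȳ = 355600.00/5080.00 = 70.00 mm.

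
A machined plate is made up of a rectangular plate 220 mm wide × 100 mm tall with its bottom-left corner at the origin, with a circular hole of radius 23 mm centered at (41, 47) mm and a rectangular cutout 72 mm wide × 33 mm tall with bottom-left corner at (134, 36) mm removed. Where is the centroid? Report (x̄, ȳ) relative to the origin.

x̄ = 108.45 mm, ȳ = 49.95 mm

plate: A = 220 × 100 = 22000.00, centroid at (110.00, 50.00).
hole 1: A = −π·23² = -1661.90, centroid at (41.00, 47.00).
hole 2: A = −(72 × 33) = -2376.00, centroid at (170.00, 52.50).
ΣA = 17962.10 mm², ΣAx̄ = 1947942.00 mm³, ΣAȳ = 897150.58 mm³.
x̄ = 1947942.00/17962.10 = 108.45 mm; ȳ = 897150.58/17962.10 = 49.95 mm.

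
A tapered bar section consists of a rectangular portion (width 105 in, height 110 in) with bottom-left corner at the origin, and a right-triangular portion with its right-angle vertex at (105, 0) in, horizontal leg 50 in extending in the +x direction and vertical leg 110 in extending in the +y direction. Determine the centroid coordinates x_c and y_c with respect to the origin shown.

x_c = 65.80 in, y_c = 51.47 in

rectangular portion: A = 105 × 110 = 11550.00, centroid at (52.50, 55.00).
triangular portion: A = ½·50·110 = 2750.00, centroid at (121.67, 36.67).
ΣA = 14300.00 in², ΣAx_c = 940958.33 in³, ΣAy_c = 736083.33 in³.
x_c = 940958.33/14300.00 = 65.80 in; y_c = 736083.33/14300.00 = 51.47 in.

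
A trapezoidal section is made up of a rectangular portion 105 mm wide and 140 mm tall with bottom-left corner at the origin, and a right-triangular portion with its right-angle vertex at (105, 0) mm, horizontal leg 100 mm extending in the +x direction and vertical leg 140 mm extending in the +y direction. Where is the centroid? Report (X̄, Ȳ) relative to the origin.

Part | A | x̄ᵢ | ȳᵢ | A·x̄ᵢ | A·ȳᵢ
rectangular portion | 14700.00 | 52.50 | 70.00 | 771750.00 | 1029000.00
triangular portion | 7000.00 | 138.33 | 46.67 | 968333.33 | 326666.67
Σ | 21700.00 |  |  | 1740083.33 | 1355666.67
X̄ = 1740083.33 / 21700.00 = 80.19 mm
Ȳ = 1355666.67 / 21700.00 = 62.47 mm

X̄ = 80.19 mm, Ȳ = 62.47 mm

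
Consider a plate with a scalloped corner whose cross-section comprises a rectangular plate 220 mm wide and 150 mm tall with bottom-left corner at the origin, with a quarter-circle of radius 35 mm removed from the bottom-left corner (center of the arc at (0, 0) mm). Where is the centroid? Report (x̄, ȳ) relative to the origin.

x̄ = 112.86 mm, ȳ = 76.81 mm

plate: A = 220 × 150 = 33000.00, centroid at (110.00, 75.00).
removed quarter-circle: A = −¼π·35² = -962.11, centroid at (14.85, 14.85).
ΣA = 32037.89 mm², ΣAx̄ = 3615708.33 mm³, ΣAȳ = 2460708.33 mm³.
x̄ = 3615708.33/32037.89 = 112.86 mm; ȳ = 2460708.33/32037.89 = 76.81 mm.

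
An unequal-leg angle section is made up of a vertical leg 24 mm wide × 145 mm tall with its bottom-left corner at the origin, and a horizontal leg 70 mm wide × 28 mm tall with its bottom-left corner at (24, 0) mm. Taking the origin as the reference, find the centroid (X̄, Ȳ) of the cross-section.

vertical leg: A = 24 × 145 = 3480.00, centroid at (12.00, 72.50).
horizontal leg: A = 70 × 28 = 1960.00, centroid at (59.00, 14.00).
ΣA = 5440.00 mm², ΣAX̄ = 157400.00 mm³, ΣAȲ = 279740.00 mm³.
X̄ = 157400.00/5440.00 = 28.93 mm; Ȳ = 279740.00/5440.00 = 51.42 mm.

X̄ = 28.93 mm, Ȳ = 51.42 mm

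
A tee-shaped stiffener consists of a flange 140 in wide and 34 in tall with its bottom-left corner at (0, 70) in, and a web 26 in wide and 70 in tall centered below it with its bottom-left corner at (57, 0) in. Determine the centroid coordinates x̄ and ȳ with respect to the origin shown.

x̄ = 70.00 in, ȳ = 72.62 in

web: A = 26 × 70 = 1820.00, centroid at (70.00, 35.00).
flange: A = 140 × 34 = 4760.00, centroid at (70.00, 87.00).
ΣA = 6580.00 in², ΣAx̄ = 460600.00 in³, ΣAȳ = 477820.00 in³.
x̄ = 460600.00/6580.00 = 70.00 in; ȳ = 477820.00/6580.00 = 72.62 in.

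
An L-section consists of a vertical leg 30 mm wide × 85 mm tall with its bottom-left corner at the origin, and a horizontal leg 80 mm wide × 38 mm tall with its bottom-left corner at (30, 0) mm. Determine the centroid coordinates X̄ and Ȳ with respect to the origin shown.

X̄ = 44.91 mm, Ȳ = 29.72 mm

Part | A | x̄ᵢ | ȳᵢ | A·x̄ᵢ | A·ȳᵢ
vertical leg | 2550.00 | 15.00 | 42.50 | 38250.00 | 108375.00
horizontal leg | 3040.00 | 70.00 | 19.00 | 212800.00 | 57760.00
Σ | 5590.00 |  |  | 251050.00 | 166135.00
X̄ = 251050.00 / 5590.00 = 44.91 mm
Ȳ = 166135.00 / 5590.00 = 29.72 mm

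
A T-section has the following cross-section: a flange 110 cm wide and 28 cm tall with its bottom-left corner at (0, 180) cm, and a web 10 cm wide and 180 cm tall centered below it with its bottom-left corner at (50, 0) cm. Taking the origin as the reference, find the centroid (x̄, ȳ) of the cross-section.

web: A = 10 × 180 = 1800.00, centroid at (55.00, 90.00).
flange: A = 110 × 28 = 3080.00, centroid at (55.00, 194.00).
ΣA = 4880.00 cm²
ΣAx̄ = (1800.00)(55.00) + (3080.00)(55.00) = 268400.00 cm³
ΣAȳ = (1800.00)(90.00) + (3080.00)(194.00) = 759520.00 cm³
x̄ = 268400.00 / 4880.00 = 55.00 cm
ȳ = 759520.00 / 4880.00 = 155.64 cm

x̄ = 55.00 cm, ȳ = 155.64 cm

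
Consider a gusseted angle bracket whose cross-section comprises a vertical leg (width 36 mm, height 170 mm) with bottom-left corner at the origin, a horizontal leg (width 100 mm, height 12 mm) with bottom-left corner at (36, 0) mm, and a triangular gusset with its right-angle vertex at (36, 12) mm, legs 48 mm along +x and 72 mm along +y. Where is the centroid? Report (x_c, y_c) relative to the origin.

x_c = 33.51 mm, y_c = 65.16 mm

vertical leg: A = 36 × 170 = 6120.00, centroid at (18.00, 85.00).
horizontal leg: A = 100 × 12 = 1200.00, centroid at (86.00, 6.00).
gusset: A = ½·48·72 = 1728.00, centroid at (52.00, 36.00).
ΣA = 9048.00 mm², ΣAx_c = 303216.00 mm³, ΣAy_c = 589608.00 mm³.
x_c = 303216.00/9048.00 = 33.51 mm; y_c = 589608.00/9048.00 = 65.16 mm.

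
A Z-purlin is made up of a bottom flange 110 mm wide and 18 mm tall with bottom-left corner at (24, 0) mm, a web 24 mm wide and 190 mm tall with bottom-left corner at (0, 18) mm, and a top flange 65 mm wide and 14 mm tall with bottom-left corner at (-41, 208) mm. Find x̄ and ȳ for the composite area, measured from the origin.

bottom flange: A = 110 × 18 = 1980.00, centroid at (79.00, 9.00).
web: A = 24 × 190 = 4560.00, centroid at (12.00, 113.00).
top flange: A = 65 × 14 = 910.00, centroid at (-8.50, 215.00).
ΣA = 7450.00 mm²
ΣAx̄ = (1980.00)(79.00) + (4560.00)(12.00) + (910.00)(-8.50) = 203405.00 mm³
ΣAȳ = (1980.00)(9.00) + (4560.00)(113.00) + (910.00)(215.00) = 728750.00 mm³
x̄ = 203405.00 / 7450.00 = 27.30 mm
ȳ = 728750.00 / 7450.00 = 97.82 mm

x̄ = 27.30 mm, ȳ = 97.82 mm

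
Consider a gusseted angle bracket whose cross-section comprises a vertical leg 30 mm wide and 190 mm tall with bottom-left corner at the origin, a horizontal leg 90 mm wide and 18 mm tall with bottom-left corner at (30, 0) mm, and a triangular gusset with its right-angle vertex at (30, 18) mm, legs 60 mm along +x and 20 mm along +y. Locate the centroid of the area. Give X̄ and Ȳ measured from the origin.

vertical leg: A = 30 × 190 = 5700.00, centroid at (15.00, 95.00).
horizontal leg: A = 90 × 18 = 1620.00, centroid at (75.00, 9.00).
gusset: A = ½·60·20 = 600.00, centroid at (50.00, 24.67).
ΣA = 7920.00 mm², ΣAX̄ = 237000.00 mm³, ΣAȲ = 570880.00 mm³.
X̄ = 237000.00/7920.00 = 29.92 mm; Ȳ = 570880.00/7920.00 = 72.08 mm.

X̄ = 29.92 mm, Ȳ = 72.08 mm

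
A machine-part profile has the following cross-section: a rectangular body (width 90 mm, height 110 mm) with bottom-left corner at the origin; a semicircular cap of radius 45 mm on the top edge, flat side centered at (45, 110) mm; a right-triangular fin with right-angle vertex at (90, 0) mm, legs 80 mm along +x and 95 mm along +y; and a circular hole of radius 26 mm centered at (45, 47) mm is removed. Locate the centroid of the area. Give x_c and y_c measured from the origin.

rectangular body: A = 90 × 110 = 9900.00, centroid at (45.00, 55.00).
semicircular top: A = ½π·45² = 3180.86, centroid at (45.00, 129.10).
triangular fin: A = ½·80·95 = 3800.00, centroid at (116.67, 31.67).
hole: A = −π·26² = -2123.72, centroid at (45.00, 47.00).
ΣA = 14757.15 mm², ΣAx_c = 936404.90 mm³, ΣAy_c = 975663.53 mm³.
x_c = 936404.90/14757.15 = 63.45 mm; y_c = 975663.53/14757.15 = 66.11 mm.

x_c = 63.45 mm, y_c = 66.11 mm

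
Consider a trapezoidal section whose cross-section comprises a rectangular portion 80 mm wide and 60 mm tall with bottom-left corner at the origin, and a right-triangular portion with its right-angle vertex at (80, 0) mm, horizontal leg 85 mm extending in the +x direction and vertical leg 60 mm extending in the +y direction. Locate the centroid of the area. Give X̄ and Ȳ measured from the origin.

Part | A | x̄ᵢ | ȳᵢ | A·x̄ᵢ | A·ȳᵢ
rectangular portion | 4800.00 | 40.00 | 30.00 | 192000.00 | 144000.00
triangular portion | 2550.00 | 108.33 | 20.00 | 276250.00 | 51000.00
Σ | 7350.00 |  |  | 468250.00 | 195000.00
X̄ = 468250.00 / 7350.00 = 63.71 mm
Ȳ = 195000.00 / 7350.00 = 26.53 mm

X̄ = 63.71 mm, Ȳ = 26.53 mm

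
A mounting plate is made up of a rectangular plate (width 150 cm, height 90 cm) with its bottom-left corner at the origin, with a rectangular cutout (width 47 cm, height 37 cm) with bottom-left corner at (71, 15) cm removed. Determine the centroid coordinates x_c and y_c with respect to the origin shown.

plate: A = 150 × 90 = 13500.00, centroid at (75.00, 45.00).
hole: A = −(47 × 37) = -1739.00, centroid at (94.50, 33.50).
ΣA = 11761.00 cm², ΣAx_c = 848164.50 cm³, ΣAy_c = 549243.50 cm³.
x_c = 848164.50/11761.00 = 72.12 cm; y_c = 549243.50/11761.00 = 46.70 cm.

x_c = 72.12 cm, y_c = 46.70 cm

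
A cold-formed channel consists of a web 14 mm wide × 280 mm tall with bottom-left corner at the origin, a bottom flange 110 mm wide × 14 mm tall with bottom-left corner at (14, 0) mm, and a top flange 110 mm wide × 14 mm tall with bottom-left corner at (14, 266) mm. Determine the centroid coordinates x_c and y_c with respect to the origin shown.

x_c = 34.28 mm, y_c = 140.00 mm

web: A = 14 × 280 = 3920.00, centroid at (7.00, 140.00).
bottom flange: A = 110 × 14 = 1540.00, centroid at (69.00, 7.00).
top flange: A = 110 × 14 = 1540.00, centroid at (69.00, 273.00).
ΣA = 7000.00 mm², ΣAx_c = 239960.00 mm³, ΣAy_c = 980000.00 mm³.
x_c = 239960.00/7000.00 = 34.28 mm; y_c = 980000.00/7000.00 = 140.00 mm.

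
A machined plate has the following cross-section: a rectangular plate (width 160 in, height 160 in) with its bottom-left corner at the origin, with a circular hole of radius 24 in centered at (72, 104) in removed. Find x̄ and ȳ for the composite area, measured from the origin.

Part | A | x̄ᵢ | ȳᵢ | A·x̄ᵢ | A·ȳᵢ
plate | 25600.00 | 80.00 | 80.00 | 2048000.00 | 2048000.00
hole | -1809.56 | 72.00 | 104.00 | -130288.13 | -188193.97
Σ | 23790.44 |  |  | 1917711.87 | 1859806.03
x̄ = 1917711.87 / 23790.44 = 80.61 in
ȳ = 1859806.03 / 23790.44 = 78.17 in

x̄ = 80.61 in, ȳ = 78.17 in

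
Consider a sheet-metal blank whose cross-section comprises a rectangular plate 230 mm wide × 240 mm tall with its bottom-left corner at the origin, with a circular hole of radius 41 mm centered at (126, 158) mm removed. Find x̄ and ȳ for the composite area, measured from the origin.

plate: A = 230 × 240 = 55200.00, centroid at (115.00, 120.00).
hole: A = −π·41² = -5281.02, centroid at (126.00, 158.00).
ΣA = 49918.98 mm²
ΣAx̄ = (55200.00)(115.00) + (-5281.02)(126.00) = 5682591.83 mm³
ΣAȳ = (55200.00)(120.00) + (-5281.02)(158.00) = 5789599.27 mm³
x̄ = 5682591.83 / 49918.98 = 113.84 mm
ȳ = 5789599.27 / 49918.98 = 115.98 mm

x̄ = 113.84 mm, ȳ = 115.98 mm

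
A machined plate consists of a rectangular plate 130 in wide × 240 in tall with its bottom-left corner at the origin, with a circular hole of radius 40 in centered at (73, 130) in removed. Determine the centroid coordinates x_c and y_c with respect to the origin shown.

x_c = 63.46 in, y_c = 118.08 in

Part | A | x̄ᵢ | ȳᵢ | A·x̄ᵢ | A·ȳᵢ
plate | 31200.00 | 65.00 | 120.00 | 2028000.00 | 3744000.00
hole | -5026.55 | 73.00 | 130.00 | -366938.02 | -653451.27
Σ | 26173.45 |  |  | 1661061.98 | 3090548.73
x_c = 1661061.98 / 26173.45 = 63.46 in
y_c = 3090548.73 / 26173.45 = 118.08 in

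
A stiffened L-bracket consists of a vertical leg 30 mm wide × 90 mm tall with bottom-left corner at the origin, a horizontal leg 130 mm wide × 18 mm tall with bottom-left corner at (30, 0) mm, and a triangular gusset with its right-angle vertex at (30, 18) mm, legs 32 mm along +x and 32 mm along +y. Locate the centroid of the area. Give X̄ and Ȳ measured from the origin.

vertical leg: A = 30 × 90 = 2700.00, centroid at (15.00, 45.00).
horizontal leg: A = 130 × 18 = 2340.00, centroid at (95.00, 9.00).
gusset: A = ½·32·32 = 512.00, centroid at (40.67, 28.67).
ΣA = 5552.00 mm², ΣAX̄ = 283621.33 mm³, ΣAȲ = 157237.33 mm³.
X̄ = 283621.33/5552.00 = 51.08 mm; Ȳ = 157237.33/5552.00 = 28.32 mm.

X̄ = 51.08 mm, Ȳ = 28.32 mm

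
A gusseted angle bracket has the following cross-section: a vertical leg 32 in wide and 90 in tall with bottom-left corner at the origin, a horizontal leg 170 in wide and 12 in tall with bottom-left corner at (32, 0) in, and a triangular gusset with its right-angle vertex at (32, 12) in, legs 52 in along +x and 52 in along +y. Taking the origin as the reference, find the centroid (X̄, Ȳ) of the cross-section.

X̄ = 56.04 in, Ȳ = 28.94 in

vertical leg: A = 32 × 90 = 2880.00, centroid at (16.00, 45.00).
horizontal leg: A = 170 × 12 = 2040.00, centroid at (117.00, 6.00).
gusset: A = ½·52·52 = 1352.00, centroid at (49.33, 29.33).
ΣA = 6272.00 in², ΣAX̄ = 351458.67 in³, ΣAȲ = 181498.67 in³.
X̄ = 351458.67/6272.00 = 56.04 in; Ȳ = 181498.67/6272.00 = 28.94 in.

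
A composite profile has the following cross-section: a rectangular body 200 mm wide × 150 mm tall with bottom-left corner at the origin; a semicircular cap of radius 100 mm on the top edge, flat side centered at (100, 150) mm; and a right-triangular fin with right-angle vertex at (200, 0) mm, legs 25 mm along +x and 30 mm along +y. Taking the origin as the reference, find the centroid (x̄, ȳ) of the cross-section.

x̄ = 100.88 mm, ȳ = 114.50 mm

rectangular body: A = 200 × 150 = 30000.00, centroid at (100.00, 75.00).
semicircular top: A = ½π·100² = 15707.96, centroid at (100.00, 192.44).
triangular fin: A = ½·25·30 = 375.00, centroid at (208.33, 10.00).
ΣA = 46082.96 mm², ΣAx̄ = 4648921.33 mm³, ΣAȳ = 5276611.16 mm³.
x̄ = 4648921.33/46082.96 = 100.88 mm; ȳ = 5276611.16/46082.96 = 114.50 mm.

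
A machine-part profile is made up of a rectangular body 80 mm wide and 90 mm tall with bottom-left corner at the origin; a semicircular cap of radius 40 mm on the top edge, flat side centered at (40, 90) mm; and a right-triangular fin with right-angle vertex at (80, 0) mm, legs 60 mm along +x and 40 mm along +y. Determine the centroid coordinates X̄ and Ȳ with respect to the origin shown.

rectangular body: A = 80 × 90 = 7200.00, centroid at (40.00, 45.00).
semicircular top: A = ½π·40² = 2513.27, centroid at (40.00, 106.98).
triangular fin: A = ½·60·40 = 1200.00, centroid at (100.00, 13.33).
ΣA = 10913.27 mm²
ΣAX̄ = (7200.00)(40.00) + (2513.27)(40.00) + (1200.00)(100.00) = 508530.96 mm³
ΣAȲ = (7200.00)(45.00) + (2513.27)(106.98) + (1200.00)(13.33) = 608861.34 mm³
X̄ = 508530.96 / 10913.27 = 46.60 mm
Ȳ = 608861.34 / 10913.27 = 55.79 mm

X̄ = 46.60 mm, Ȳ = 55.79 mm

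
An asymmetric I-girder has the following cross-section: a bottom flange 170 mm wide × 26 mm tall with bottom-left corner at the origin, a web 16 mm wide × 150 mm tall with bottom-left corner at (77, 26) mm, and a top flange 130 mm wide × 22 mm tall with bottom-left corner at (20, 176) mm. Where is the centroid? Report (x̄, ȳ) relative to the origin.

x̄ = 85.00 mm, ȳ = 86.23 mm

bottom flange: A = 170 × 26 = 4420.00, centroid at (85.00, 13.00).
web: A = 16 × 150 = 2400.00, centroid at (85.00, 101.00).
top flange: A = 130 × 22 = 2860.00, centroid at (85.00, 187.00).
ΣA = 9680.00 mm²
ΣAx̄ = (4420.00)(85.00) + (2400.00)(85.00) + (2860.00)(85.00) = 822800.00 mm³
ΣAȳ = (4420.00)(13.00) + (2400.00)(101.00) + (2860.00)(187.00) = 834680.00 mm³
x̄ = 822800.00 / 9680.00 = 85.00 mm
ȳ = 834680.00 / 9680.00 = 86.23 mm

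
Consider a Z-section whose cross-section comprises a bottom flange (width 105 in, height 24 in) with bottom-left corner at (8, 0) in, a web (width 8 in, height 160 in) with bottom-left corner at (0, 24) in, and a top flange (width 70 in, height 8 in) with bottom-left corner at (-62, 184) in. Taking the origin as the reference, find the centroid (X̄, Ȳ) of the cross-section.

Part | A | x̄ᵢ | ȳᵢ | A·x̄ᵢ | A·ȳᵢ
bottom flange | 2520.00 | 60.50 | 12.00 | 152460.00 | 30240.00
web | 1280.00 | 4.00 | 104.00 | 5120.00 | 133120.00
top flange | 560.00 | -27.00 | 188.00 | -15120.00 | 105280.00
Σ | 4360.00 |  |  | 142460.00 | 268640.00
X̄ = 142460.00 / 4360.00 = 32.67 in
Ȳ = 268640.00 / 4360.00 = 61.61 in

X̄ = 32.67 in, Ȳ = 61.61 in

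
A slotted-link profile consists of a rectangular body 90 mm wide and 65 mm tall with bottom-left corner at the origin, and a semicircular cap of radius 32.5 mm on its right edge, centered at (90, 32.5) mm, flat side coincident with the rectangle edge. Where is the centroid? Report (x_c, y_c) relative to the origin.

x_c = 57.99 mm, y_c = 32.50 mm

Part | A | x̄ᵢ | ȳᵢ | A·x̄ᵢ | A·ȳᵢ
rectangular body | 5850.00 | 45.00 | 32.50 | 263250.00 | 190125.00
semicircular end | 1659.15 | 103.79 | 32.50 | 172209.24 | 53922.49
Σ | 7509.15 |  |  | 435459.24 | 244047.49
x_c = 435459.24 / 7509.15 = 57.99 mm
y_c = 244047.49 / 7509.15 = 32.50 mm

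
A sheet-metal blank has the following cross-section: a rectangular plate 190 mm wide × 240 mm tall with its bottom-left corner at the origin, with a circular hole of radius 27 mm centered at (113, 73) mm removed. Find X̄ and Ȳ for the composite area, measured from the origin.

X̄ = 94.05 mm, Ȳ = 122.49 mm

Part | A | x̄ᵢ | ȳᵢ | A·x̄ᵢ | A·ȳᵢ
plate | 45600.00 | 95.00 | 120.00 | 4332000.00 | 5472000.00
hole | -2290.22 | 113.00 | 73.00 | -258794.98 | -167186.14
Σ | 43309.78 |  |  | 4073205.02 | 5304813.86
X̄ = 4073205.02 / 43309.78 = 94.05 mm
Ȳ = 5304813.86 / 43309.78 = 122.49 mm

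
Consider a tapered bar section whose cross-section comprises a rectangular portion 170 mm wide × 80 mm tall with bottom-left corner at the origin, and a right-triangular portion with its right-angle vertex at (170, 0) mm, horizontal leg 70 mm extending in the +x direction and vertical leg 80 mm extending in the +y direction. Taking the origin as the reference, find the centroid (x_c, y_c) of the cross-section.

rectangular portion: A = 170 × 80 = 13600.00, centroid at (85.00, 40.00).
triangular portion: A = ½·70·80 = 2800.00, centroid at (193.33, 26.67).
ΣA = 16400.00 mm²
ΣAx_c = (13600.00)(85.00) + (2800.00)(193.33) = 1697333.33 mm³
ΣAy_c = (13600.00)(40.00) + (2800.00)(26.67) = 618666.67 mm³
x_c = 1697333.33 / 16400.00 = 103.50 mm
y_c = 618666.67 / 16400.00 = 37.72 mm

x_c = 103.50 mm, y_c = 37.72 mm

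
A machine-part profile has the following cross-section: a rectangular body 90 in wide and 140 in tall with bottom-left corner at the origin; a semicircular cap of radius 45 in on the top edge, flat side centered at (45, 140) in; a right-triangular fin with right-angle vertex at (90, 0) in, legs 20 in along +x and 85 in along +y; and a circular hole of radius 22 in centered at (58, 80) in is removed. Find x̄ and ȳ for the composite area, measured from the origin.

x̄ = 46.60 in, ȳ = 85.41 in

rectangular body: A = 90 × 140 = 12600.00, centroid at (45.00, 70.00).
semicircular top: A = ½π·45² = 3180.86, centroid at (45.00, 159.10).
triangular fin: A = ½·20·85 = 850.00, centroid at (96.67, 28.33).
hole: A = −π·22² = -1520.53, centroid at (58.00, 80.00).
ΣA = 15110.33 in², ΣAx̄ = 704114.69 in³, ΣAȳ = 1290511.62 in³.
x̄ = 704114.69/15110.33 = 46.60 in; ȳ = 1290511.62/15110.33 = 85.41 in.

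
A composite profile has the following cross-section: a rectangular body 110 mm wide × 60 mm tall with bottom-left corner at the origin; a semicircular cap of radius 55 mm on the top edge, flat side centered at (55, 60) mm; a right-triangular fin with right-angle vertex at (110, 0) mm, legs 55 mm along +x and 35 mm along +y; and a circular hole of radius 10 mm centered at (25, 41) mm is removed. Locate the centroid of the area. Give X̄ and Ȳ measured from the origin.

X̄ = 61.67 mm, Ȳ = 49.36 mm

rectangular body: A = 110 × 60 = 6600.00, centroid at (55.00, 30.00).
semicircular top: A = ½π·55² = 4751.66, centroid at (55.00, 83.34).
triangular fin: A = ½·55·35 = 962.50, centroid at (128.33, 11.67).
hole: A = −π·10² = -314.16, centroid at (25.00, 41.00).
ΣA = 12000.00 mm², ΣAX̄ = 740008.09 mm³, ΣAȲ = 592364.84 mm³.
X̄ = 740008.09/12000.00 = 61.67 mm; Ȳ = 592364.84/12000.00 = 49.36 mm.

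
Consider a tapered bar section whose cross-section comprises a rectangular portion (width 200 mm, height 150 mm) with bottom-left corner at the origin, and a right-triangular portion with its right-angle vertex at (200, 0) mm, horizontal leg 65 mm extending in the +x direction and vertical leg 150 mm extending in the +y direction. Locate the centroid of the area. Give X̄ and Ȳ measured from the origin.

rectangular portion: A = 200 × 150 = 30000.00, centroid at (100.00, 75.00).
triangular portion: A = ½·65·150 = 4875.00, centroid at (221.67, 50.00).
ΣA = 34875.00 mm²
ΣAX̄ = (30000.00)(100.00) + (4875.00)(221.67) = 4080625.00 mm³
ΣAȲ = (30000.00)(75.00) + (4875.00)(50.00) = 2493750.00 mm³
X̄ = 4080625.00 / 34875.00 = 117.01 mm
Ȳ = 2493750.00 / 34875.00 = 71.51 mm

X̄ = 117.01 mm, Ȳ = 71.51 mm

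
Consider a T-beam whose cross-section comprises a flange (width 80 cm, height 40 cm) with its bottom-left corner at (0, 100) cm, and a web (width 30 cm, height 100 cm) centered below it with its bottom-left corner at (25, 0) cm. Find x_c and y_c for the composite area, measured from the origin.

x_c = 40.00 cm, y_c = 86.13 cm

web: A = 30 × 100 = 3000.00, centroid at (40.00, 50.00).
flange: A = 80 × 40 = 3200.00, centroid at (40.00, 120.00).
ΣA = 6200.00 cm²
ΣAx_c = (3000.00)(40.00) + (3200.00)(40.00) = 248000.00 cm³
ΣAy_c = (3000.00)(50.00) + (3200.00)(120.00) = 534000.00 cm³
x_c = 248000.00 / 6200.00 = 40.00 cm
y_c = 534000.00 / 6200.00 = 86.13 cm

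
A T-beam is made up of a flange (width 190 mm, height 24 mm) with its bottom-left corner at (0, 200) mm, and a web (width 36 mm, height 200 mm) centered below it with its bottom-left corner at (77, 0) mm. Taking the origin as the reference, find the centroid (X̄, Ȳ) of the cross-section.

X̄ = 95.00 mm, Ȳ = 143.43 mm

Part | A | x̄ᵢ | ȳᵢ | A·x̄ᵢ | A·ȳᵢ
web | 7200.00 | 95.00 | 100.00 | 684000.00 | 720000.00
flange | 4560.00 | 95.00 | 212.00 | 433200.00 | 966720.00
Σ | 11760.00 |  |  | 1117200.00 | 1686720.00
X̄ = 1117200.00 / 11760.00 = 95.00 mm
Ȳ = 1686720.00 / 11760.00 = 143.43 mm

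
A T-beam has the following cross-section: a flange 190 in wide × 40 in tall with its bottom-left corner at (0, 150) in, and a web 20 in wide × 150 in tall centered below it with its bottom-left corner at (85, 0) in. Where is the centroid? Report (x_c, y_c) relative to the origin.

x_c = 95.00 in, y_c = 143.11 in

web: A = 20 × 150 = 3000.00, centroid at (95.00, 75.00).
flange: A = 190 × 40 = 7600.00, centroid at (95.00, 170.00).
ΣA = 10600.00 in²
ΣAx_c = (3000.00)(95.00) + (7600.00)(95.00) = 1007000.00 in³
ΣAy_c = (3000.00)(75.00) + (7600.00)(170.00) = 1517000.00 in³
x_c = 1007000.00 / 10600.00 = 95.00 in
y_c = 1517000.00 / 10600.00 = 143.11 in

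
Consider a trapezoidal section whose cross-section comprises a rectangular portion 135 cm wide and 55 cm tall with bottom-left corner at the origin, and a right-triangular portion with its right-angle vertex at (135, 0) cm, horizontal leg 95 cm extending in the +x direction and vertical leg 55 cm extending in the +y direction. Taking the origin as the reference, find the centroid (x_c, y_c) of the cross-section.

rectangular portion: A = 135 × 55 = 7425.00, centroid at (67.50, 27.50).
triangular portion: A = ½·95·55 = 2612.50, centroid at (166.67, 18.33).
ΣA = 10037.50 cm², ΣAx_c = 936604.17 cm³, ΣAy_c = 252083.33 cm³.
x_c = 936604.17/10037.50 = 93.31 cm; y_c = 252083.33/10037.50 = 25.11 cm.

x_c = 93.31 cm, y_c = 25.11 cm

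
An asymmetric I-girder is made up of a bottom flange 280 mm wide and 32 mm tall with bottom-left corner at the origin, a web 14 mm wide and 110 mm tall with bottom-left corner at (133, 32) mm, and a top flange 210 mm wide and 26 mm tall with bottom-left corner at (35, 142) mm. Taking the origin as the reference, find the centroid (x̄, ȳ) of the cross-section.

bottom flange: A = 280 × 32 = 8960.00, centroid at (140.00, 16.00).
web: A = 14 × 110 = 1540.00, centroid at (140.00, 87.00).
top flange: A = 210 × 26 = 5460.00, centroid at (140.00, 155.00).
ΣA = 15960.00 mm²
ΣAx̄ = (8960.00)(140.00) + (1540.00)(140.00) + (5460.00)(140.00) = 2234400.00 mm³
ΣAȳ = (8960.00)(16.00) + (1540.00)(87.00) + (5460.00)(155.00) = 1123640.00 mm³
x̄ = 2234400.00 / 15960.00 = 140.00 mm
ȳ = 1123640.00 / 15960.00 = 70.40 mm

x̄ = 140.00 mm, ȳ = 70.40 mm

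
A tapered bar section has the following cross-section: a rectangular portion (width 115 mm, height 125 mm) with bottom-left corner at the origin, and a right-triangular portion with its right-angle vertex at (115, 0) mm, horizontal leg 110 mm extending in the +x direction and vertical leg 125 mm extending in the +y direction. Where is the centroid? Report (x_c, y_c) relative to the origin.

rectangular portion: A = 115 × 125 = 14375.00, centroid at (57.50, 62.50).
triangular portion: A = ½·110·125 = 6875.00, centroid at (151.67, 41.67).
ΣA = 21250.00 mm²
ΣAx_c = (14375.00)(57.50) + (6875.00)(151.67) = 1869270.83 mm³
ΣAy_c = (14375.00)(62.50) + (6875.00)(41.67) = 1184895.83 mm³
x_c = 1869270.83 / 21250.00 = 87.97 mm
y_c = 1184895.83 / 21250.00 = 55.76 mm

x_c = 87.97 mm, y_c = 55.76 mm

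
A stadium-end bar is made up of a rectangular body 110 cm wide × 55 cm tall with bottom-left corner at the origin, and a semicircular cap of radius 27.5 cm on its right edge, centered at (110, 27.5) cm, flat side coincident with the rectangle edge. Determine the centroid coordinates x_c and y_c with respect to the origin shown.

rectangular body: A = 110 × 55 = 6050.00, centroid at (55.00, 27.50).
semicircular end: A = ½π·27.5² = 1187.91, centroid at (121.67, 27.50).
ΣA = 7237.91 cm²
ΣAx_c = (6050.00)(55.00) + (1187.91)(121.67) = 477285.20 cm³
ΣAy_c = (6050.00)(27.50) + (1187.91)(27.50) = 199042.65 cm³
x_c = 477285.20 / 7237.91 = 65.94 cm
y_c = 199042.65 / 7237.91 = 27.50 cm

x_c = 65.94 cm, y_c = 27.50 cm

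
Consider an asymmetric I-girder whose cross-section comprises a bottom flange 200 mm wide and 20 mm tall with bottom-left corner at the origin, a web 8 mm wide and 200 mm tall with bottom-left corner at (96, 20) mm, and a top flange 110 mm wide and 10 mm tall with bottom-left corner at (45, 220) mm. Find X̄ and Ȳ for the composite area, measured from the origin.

X̄ = 100.00 mm, Ȳ = 71.57 mm

Part | A | x̄ᵢ | ȳᵢ | A·x̄ᵢ | A·ȳᵢ
bottom flange | 4000.00 | 100.00 | 10.00 | 400000.00 | 40000.00
web | 1600.00 | 100.00 | 120.00 | 160000.00 | 192000.00
top flange | 1100.00 | 100.00 | 225.00 | 110000.00 | 247500.00
Σ | 6700.00 |  |  | 670000.00 | 479500.00
X̄ = 670000.00 / 6700.00 = 100.00 mm
Ȳ = 479500.00 / 6700.00 = 71.57 mm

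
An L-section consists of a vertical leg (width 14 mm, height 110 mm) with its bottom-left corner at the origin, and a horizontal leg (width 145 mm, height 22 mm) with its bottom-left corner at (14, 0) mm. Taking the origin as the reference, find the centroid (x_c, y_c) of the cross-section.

Part | A | x̄ᵢ | ȳᵢ | A·x̄ᵢ | A·ȳᵢ
vertical leg | 1540.00 | 7.00 | 55.00 | 10780.00 | 84700.00
horizontal leg | 3190.00 | 86.50 | 11.00 | 275935.00 | 35090.00
Σ | 4730.00 |  |  | 286715.00 | 119790.00
x_c = 286715.00 / 4730.00 = 60.62 mm
y_c = 119790.00 / 4730.00 = 25.33 mm

x_c = 60.62 mm, y_c = 25.33 mm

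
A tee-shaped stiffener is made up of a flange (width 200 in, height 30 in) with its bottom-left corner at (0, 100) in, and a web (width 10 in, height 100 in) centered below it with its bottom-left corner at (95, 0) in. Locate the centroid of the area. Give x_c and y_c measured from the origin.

x_c = 100.00 in, y_c = 105.71 in

web: A = 10 × 100 = 1000.00, centroid at (100.00, 50.00).
flange: A = 200 × 30 = 6000.00, centroid at (100.00, 115.00).
ΣA = 7000.00 in², ΣAx_c = 700000.00 in³, ΣAy_c = 740000.00 in³.
x_c = 700000.00/7000.00 = 100.00 in; y_c = 740000.00/7000.00 = 105.71 in.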